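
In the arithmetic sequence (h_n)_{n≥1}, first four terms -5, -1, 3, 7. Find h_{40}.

Common difference d = 4.
h_n = -5 + (n - 1)·4.
h_{40} = -5 + 39·4 = 151.

151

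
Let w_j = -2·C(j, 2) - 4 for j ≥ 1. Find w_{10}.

C(10, 2) = 45, so w_{10} = -94.

-94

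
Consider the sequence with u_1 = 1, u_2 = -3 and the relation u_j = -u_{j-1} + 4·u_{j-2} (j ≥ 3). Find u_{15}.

Applying the relation repeatedly:
u_3 = 7; u_4 = -19; u_5 = 47; …; u_{12} = -34483; u_{13} = 88271; u_{14} = -226203; u_{15} = 579287.

579287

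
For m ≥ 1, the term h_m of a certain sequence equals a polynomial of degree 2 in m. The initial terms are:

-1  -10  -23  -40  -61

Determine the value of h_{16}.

1st diffs: -9, -13, -17, -21.
2nd diffs: -4, -4, -4 (constant).
So h_m = -2m^2 - 3m + 4.
Evaluating at m = 16 gives h_{16} = -556.

-556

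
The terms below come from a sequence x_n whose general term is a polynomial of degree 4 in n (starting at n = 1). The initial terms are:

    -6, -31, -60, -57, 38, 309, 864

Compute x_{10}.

5673

1st diffs: -25, -29, 3, 95, 271, 555.
2nd diffs: -4, 32, 92, 176, 284.
3rd diffs: 36, 60, 84, 108.
4th diffs: 24, 24, 24 (constant).
Newton forward-difference form: x_n = -6 + (-25)·C(n-1,1) + (-4)·C(n-1,2) + 36·C(n-1,3) + 24·C(n-1,4).
At n = 10: n-1 = 9, so x_{10} = -6 - 225 - 144 + 3024 + 3024 = 5673.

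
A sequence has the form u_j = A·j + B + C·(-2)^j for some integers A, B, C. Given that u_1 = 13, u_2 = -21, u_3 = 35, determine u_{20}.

The three given values yield: A + B - 2C = 13; 2A + B + 4C = -21; 3A + B - 8C = 35.
Subtracting the first from the second: A + 6C = -34.
Subtracting the second from the third: A - 12C = 56.
Solving: C = -5, A = -4, then B = 7.
Therefore u_{20} = -80 + 7 + (-5)·1048576 = -5242953.

-5242953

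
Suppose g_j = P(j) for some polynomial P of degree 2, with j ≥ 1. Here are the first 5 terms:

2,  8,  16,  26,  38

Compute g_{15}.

1st diffs: 6, 8, 10, 12.
2nd diffs: 2, 2, 2 (constant).
So g_j = j^2 + 3j - 2.
Evaluating at j = 15 gives g_{15} = 268.

268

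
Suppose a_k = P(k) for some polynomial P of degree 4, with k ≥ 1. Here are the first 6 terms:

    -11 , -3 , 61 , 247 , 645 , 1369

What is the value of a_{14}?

40497

1st diffs: 8, 64, 186, 398, 724.
2nd diffs: 56, 122, 212, 326.
3rd diffs: 66, 90, 114.
4th diffs: 24, 24 (constant).
Newton forward-difference form: a_k = -11 + 8·C(k-1,1) + 56·C(k-1,2) + 66·C(k-1,3) + 24·C(k-1,4).
At k = 14: k-1 = 13, so a_{14} = -11 + 104 + 4368 + 18876 + 17160 = 40497.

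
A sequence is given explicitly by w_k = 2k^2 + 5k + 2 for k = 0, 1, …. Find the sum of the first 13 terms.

Over k = 0..12: Σk = 78, Σk² = 650.
Total = (2)·650 + (5)·78 + (2)·13 = 1716.

1716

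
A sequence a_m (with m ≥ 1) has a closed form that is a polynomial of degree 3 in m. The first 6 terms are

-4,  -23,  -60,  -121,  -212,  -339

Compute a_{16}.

1st diffs: -19, -37, -61, -91, -127.
2nd diffs: -18, -24, -30, -36.
3rd diffs: -6, -6, -6 (constant).
Newton forward-difference form: a_m = -4 + (-19)·C(m-1,1) + (-18)·C(m-1,2) + (-6)·C(m-1,3).
At m = 16: m-1 = 15, so a_{16} = -4 - 285 - 1890 - 2730 = -4909.

-4909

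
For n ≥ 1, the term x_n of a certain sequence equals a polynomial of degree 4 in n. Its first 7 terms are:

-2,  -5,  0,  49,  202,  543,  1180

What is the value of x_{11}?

9688

1st diffs: -3, 5, 49, 153, 341, 637.
2nd diffs: 8, 44, 104, 188, 296.
3rd diffs: 36, 60, 84, 108.
4th diffs: 24, 24, 24 (constant).
Newton forward-difference form: x_n = -2 + (-3)·C(n-1,1) + 8·C(n-1,2) + 36·C(n-1,3) + 24·C(n-1,4).
At n = 11: n-1 = 10, so x_{11} = -2 - 30 + 360 + 4320 + 5040 = 9688.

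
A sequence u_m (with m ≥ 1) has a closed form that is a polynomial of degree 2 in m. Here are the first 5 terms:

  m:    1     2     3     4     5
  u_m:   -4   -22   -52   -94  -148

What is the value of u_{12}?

1st diffs: -18, -30, -42, -54.
2nd diffs: -12, -12, -12 (constant).
So u_m = -6m^2 + 2.
Evaluating at m = 12 gives u_{12} = -862.

-862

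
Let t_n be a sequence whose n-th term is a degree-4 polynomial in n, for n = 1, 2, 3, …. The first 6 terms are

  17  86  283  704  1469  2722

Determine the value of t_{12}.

1st diffs: 69, 197, 421, 765, 1253.
2nd diffs: 128, 224, 344, 488.
3rd diffs: 96, 120, 144.
4th diffs: 24, 24 (constant).
Newton forward-difference form: t_n = 17 + 69·C(n-1,1) + 128·C(n-1,2) + 96·C(n-1,3) + 24·C(n-1,4).
At n = 12: n-1 = 11, so t_{12} = 17 + 759 + 7040 + 15840 + 7920 = 31576.

31576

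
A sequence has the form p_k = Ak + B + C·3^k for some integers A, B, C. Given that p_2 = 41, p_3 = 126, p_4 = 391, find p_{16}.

215233531

Plug in k = 2, 3, 4: 2A + B + 9C = 41; 3A + B + 27C = 126; 4A + B + 81C = 391.
Subtracting the first from the second: A + 18C = 85.
Subtracting the second from the third: A + 54C = 265.
Solving: C = 5, A = -5, then B = 6.
Therefore p_{16} = -80 + 6 + 5·43046721 = 215233531.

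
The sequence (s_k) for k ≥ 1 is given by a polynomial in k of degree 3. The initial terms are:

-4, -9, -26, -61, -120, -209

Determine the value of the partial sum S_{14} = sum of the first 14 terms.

-10885

1st diffs: -5, -17, -35, -59, -89.
2nd diffs: -12, -18, -24, -30.
3rd diffs: -6, -6, -6 (constant).
Newton forward-difference form: s_k = -4 + (-5)·C(k-1,1) + (-12)·C(k-1,2) + (-6)·C(k-1,3).
Continuing: …, -334, -501, -716, -985, …, s_{14} = -2721.
Summing k = 1..14 (14 terms) gives -10885.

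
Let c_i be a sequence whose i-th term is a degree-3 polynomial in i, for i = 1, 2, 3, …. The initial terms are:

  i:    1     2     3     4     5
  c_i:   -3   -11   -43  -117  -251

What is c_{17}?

-13091

1st diffs: -8, -32, -74, -134.
2nd diffs: -24, -42, -60.
3rd diffs: -18, -18 (constant).
Newton forward-difference form: c_i = -3 + (-8)·C(i-1,1) + (-24)·C(i-1,2) + (-18)·C(i-1,3).
At i = 17: i-1 = 16, so c_{17} = -3 - 128 - 2880 - 10080 = -13091.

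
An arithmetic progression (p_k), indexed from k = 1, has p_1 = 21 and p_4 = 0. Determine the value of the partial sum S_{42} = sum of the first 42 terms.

Common difference d = (0 - 21) / (4 - 1) = -7.
p_k = 21 + (k - 1)·(-7).
p_{42} = -266; S = 42·(21 + (-266))/2 = -5145.

-5145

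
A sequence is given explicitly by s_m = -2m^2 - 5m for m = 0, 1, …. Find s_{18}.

s_{18} = -2·18^2 - 5·18 = -738.

-738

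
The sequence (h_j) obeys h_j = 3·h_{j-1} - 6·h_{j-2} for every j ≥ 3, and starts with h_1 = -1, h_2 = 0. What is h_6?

h_3 = 6;  h_4 = 18;  h_5 = 18;  h_6 = -54.

-54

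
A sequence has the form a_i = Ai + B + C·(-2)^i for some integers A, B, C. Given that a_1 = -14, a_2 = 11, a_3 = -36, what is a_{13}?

Write the equations: A + B - 2C = -14; 2A + B + 4C = 11; 3A + B - 8C = -36.
Subtracting the first from the second: A + 6C = 25.
Subtracting the second from the third: A - 12C = -47.
Solving: C = 4, A = 1, then B = -7.
So a_i = 1·i + (-7) + 4·(-2)^i; at i=13 this is -32762.

-32762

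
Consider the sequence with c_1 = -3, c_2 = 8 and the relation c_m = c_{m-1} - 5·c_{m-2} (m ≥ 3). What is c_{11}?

4628

Step forward from the initial values:
c_3 = 23;  c_4 = -17;  c_5 = -132;  c_6 = -47;  c_7 = 613;  c_8 = 848;  c_9 = -2217;  c_{10} = -6457;  c_{11} = 4628.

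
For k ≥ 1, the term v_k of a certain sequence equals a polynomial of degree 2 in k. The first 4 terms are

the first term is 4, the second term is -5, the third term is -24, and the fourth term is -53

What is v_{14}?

1st diffs: -9, -19, -29.
2nd diffs: -10, -10 (constant).
Newton forward-difference form: v_k = 4 + (-9)·C(k-1,1) + (-10)·C(k-1,2).
At k = 14: k-1 = 13, so v_{14} = 4 - 117 - 780 = -893.

-893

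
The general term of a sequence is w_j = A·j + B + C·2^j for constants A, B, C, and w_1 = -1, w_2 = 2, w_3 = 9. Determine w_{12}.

8176

The three given values yield: A + B + 2C = -1; 2A + B + 4C = 2; 3A + B + 8C = 9.
Subtracting the first from the second: A + 2C = 3.
Subtracting the second from the third: A + 4C = 7.
Solving: C = 2, A = -1, then B = -4.
So w_j = -1·j + (-4) + 2·2^j; at j=12 this is 8176.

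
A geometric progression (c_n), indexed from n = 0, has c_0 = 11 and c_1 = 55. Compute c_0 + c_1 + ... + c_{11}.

671386716

Common ratio r = 5.
c_n = 11·5^(n-0).
S = 11·(5^12 - 1)/(5 - 1) = 11·(244140625 - 1)/(4) = 671386716.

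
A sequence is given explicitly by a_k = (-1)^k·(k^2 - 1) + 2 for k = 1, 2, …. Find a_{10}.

101

(-1)^10 = 1; k^2 - 1 at k=10 is 99; so a_{10} = 101.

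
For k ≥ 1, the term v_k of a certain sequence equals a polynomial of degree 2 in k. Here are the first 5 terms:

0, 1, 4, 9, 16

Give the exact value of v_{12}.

121

1st diffs: 1, 3, 5, 7.
2nd diffs: 2, 2, 2 (constant).
So v_k = k^2 - 2k + 1.
Evaluating at k = 12 gives v_{12} = 121.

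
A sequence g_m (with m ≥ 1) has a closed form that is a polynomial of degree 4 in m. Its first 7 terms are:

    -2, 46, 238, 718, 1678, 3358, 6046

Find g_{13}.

65518

1st diffs: 48, 192, 480, 960, 1680, 2688.
2nd diffs: 144, 288, 480, 720, 1008.
3rd diffs: 144, 192, 240, 288.
4th diffs: 48, 48, 48 (constant).
So g_m = 2m^4 + 4m^3 - 2m^2 - 4m - 2.
Evaluating at m = 13 gives g_{13} = 65518.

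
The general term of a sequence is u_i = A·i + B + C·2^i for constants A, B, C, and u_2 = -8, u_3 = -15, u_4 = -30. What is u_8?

At i = 2, 3, 4: 2A + B + 4C = -8; 3A + B + 8C = -15; 4A + B + 16C = -30.
Subtracting the first from the second: A + 4C = -7.
Subtracting the second from the third: A + 8C = -15.
Solving: C = -2, A = 1, then B = -2.
Hence u_8 = 1·8 + (-2) + (-2)·256 = -506.

-506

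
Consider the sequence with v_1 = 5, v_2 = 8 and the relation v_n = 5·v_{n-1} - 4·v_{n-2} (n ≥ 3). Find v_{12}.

4194308

Compute successive terms:
v_3 = 20, v_4 = 68, v_5 = 260, v_6 = 1028, v_7 = 4100, v_8 = 16388, v_9 = 65540, v_{10} = 262148, v_{11} = 1048580, v_{12} = 4194308.
(Characteristic roots are 4 and 1.)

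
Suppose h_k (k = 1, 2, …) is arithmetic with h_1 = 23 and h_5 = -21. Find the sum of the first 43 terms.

Common difference d = (-21 - 23) / (5 - 1) = -11.
h_k = 23 + (k - 1)·(-11).
h_{43} = -439; S = 43·(23 + (-439))/2 = -8944.

-8944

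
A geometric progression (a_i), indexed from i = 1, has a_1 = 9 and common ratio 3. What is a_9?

59049

a_i = 9·3^(i-1).
a_9 = 9·3^8 = 59049.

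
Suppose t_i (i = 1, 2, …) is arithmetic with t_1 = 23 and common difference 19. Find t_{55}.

t_i = 23 + (i - 1)·19.
t_{55} = 23 + 54·19 = 1049.

1049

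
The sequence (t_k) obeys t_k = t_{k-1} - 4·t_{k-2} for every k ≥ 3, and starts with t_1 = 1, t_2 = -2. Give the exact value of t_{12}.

Applying the relation repeatedly:
t_3 = -6; t_4 = 2; t_5 = 26; t_6 = 18; t_7 = -86; t_8 = -158; t_9 = 186; t_{10} = 818; t_{11} = 74; t_{12} = -3198.

-3198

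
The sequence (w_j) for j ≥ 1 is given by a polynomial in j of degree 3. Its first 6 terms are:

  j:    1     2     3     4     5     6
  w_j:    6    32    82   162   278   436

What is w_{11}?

1st diffs: 26, 50, 80, 116, 158.
2nd diffs: 24, 30, 36, 42.
3rd diffs: 6, 6, 6 (constant).
Newton forward-difference form: w_j = 6 + 26·C(j-1,1) + 24·C(j-1,2) + 6·C(j-1,3).
At j = 11: j-1 = 10, so w_{11} = 6 + 260 + 1080 + 720 = 2066.

2066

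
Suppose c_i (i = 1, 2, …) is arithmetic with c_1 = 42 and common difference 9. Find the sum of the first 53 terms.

14628

c_i = 42 + (i - 1)·9.
c_{53} = 510; S = 53·(42 + 510)/2 = 14628.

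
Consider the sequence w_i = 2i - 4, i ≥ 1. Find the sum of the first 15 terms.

Over i = 1..15: Σi = 120.
Total = (2)·120 + (-4)·15 = 180.

180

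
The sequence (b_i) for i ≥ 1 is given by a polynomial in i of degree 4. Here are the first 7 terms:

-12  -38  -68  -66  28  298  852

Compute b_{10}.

1st diffs: -26, -30, 2, 94, 270, 554.
2nd diffs: -4, 32, 92, 176, 284.
3rd diffs: 36, 60, 84, 108.
4th diffs: 24, 24, 24 (constant).
So b_i = i^4 - 4i^3 - 3i^2 - 4i - 2.
Evaluating at i = 10 gives b_{10} = 5658.

5658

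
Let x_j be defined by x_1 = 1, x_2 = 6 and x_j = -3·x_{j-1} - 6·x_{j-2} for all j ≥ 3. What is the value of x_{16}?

2073276

Iterate the recurrence:
x_3 = -24;  x_4 = 36;  x_5 = 36;  …;  x_{13} = 177876;  x_{14} = -376164;  x_{15} = 61236;  x_{16} = 2073276.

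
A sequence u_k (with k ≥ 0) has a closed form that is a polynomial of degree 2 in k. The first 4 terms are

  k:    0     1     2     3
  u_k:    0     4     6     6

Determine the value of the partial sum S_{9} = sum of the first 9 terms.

-24

1st diffs: 4, 2, 0.
2nd diffs: -2, -2 (constant).
So u_k = -k^2 + 5k.
Continuing: …, 4, 0, -6, -14, …, u_8 = -24.
Summing k = 0..8 (9 terms) gives -24.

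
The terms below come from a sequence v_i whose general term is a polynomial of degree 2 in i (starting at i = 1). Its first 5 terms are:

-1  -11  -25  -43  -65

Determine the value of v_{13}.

1st diffs: -10, -14, -18, -22.
2nd diffs: -4, -4, -4 (constant).
So v_i = -2i^2 - 4i + 5.
Evaluating at i = 13 gives v_{13} = -385.

-385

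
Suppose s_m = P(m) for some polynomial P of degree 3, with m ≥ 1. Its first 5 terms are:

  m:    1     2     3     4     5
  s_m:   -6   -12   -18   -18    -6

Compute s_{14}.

1st diffs: -6, -6, 0, 12.
2nd diffs: 0, 6, 12.
3rd diffs: 6, 6 (constant).
Newton forward-difference form: s_m = -6 + (-6)·C(m-1,1) + 6·C(m-1,3).
At m = 14: m-1 = 13, so s_{14} = -6 - 78 + 1716 = 1632.

1632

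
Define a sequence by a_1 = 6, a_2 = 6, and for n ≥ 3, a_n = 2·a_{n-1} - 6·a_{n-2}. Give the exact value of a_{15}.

a_3 = -24; a_4 = -84; a_5 = -24; …; a_{12} = 113856; a_{13} = 91776; a_{14} = -499584; a_{15} = -1549824.

-1549824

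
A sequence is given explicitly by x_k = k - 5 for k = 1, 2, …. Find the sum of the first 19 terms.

Over k = 1..19: Σk = 190.
Total = (1)·190 + (-5)·19 = 95.

95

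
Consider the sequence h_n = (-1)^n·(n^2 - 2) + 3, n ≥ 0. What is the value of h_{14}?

197

(-1)^14 = 1; n^2 - 2 at n=14 is 194; so h_{14} = 197.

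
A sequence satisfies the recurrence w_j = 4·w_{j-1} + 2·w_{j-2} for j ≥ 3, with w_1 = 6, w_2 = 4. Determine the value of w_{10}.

Compute successive terms:
w_3 = 28, w_4 = 120, w_5 = 536, w_6 = 2384, w_7 = 10608, w_8 = 47200, w_9 = 210016, w_{10} = 934464.

934464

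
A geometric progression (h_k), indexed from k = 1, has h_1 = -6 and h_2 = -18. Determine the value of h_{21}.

Common ratio r = 3.
h_k = (-6)·3^(k-1).
h_{21} = (-6)·3^20 = -20920706406.

-20920706406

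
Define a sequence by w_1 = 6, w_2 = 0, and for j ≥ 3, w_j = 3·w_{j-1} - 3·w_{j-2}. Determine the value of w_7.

Compute successive terms:
w_3 = -18  w_4 = -54  w_5 = -108  w_6 = -162  w_7 = -162.

-162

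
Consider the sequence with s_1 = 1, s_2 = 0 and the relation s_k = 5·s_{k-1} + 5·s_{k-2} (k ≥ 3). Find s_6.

875

Compute successive terms:
s_3 = 5; s_4 = 25; s_5 = 150; s_6 = 875.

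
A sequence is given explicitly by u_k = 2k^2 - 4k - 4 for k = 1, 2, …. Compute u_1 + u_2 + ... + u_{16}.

Over k = 1..16: Σk = 136, Σk² = 1496.
Total = (2)·1496 + (-4)·136 + (-4)·16 = 2384.

2384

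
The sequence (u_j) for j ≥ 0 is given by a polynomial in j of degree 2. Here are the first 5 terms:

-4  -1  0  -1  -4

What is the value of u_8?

-36

1st diffs: 3, 1, -1, -3.
2nd diffs: -2, -2, -2 (constant).
Newton forward-difference form: u_j = -4 + 3·C(j,1) + (-2)·C(j,2).
At j = 8: j = 8, so u_8 = -4 + 24 - 56 = -36.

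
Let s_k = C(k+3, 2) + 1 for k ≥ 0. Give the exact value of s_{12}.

C(15, 2) = 105, so s_{12} = 106.

106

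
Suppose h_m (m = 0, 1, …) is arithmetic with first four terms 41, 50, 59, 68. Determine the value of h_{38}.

Common difference d = 9.
h_m = 41 + (m - 0)·9.
h_{38} = 41 + 38·9 = 383.

383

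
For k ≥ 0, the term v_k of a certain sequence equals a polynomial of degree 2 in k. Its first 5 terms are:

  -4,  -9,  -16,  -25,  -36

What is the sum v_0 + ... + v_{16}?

1st diffs: -5, -7, -9, -11.
2nd diffs: -2, -2, -2 (constant).
Newton forward-difference form: v_k = -4 + (-5)·C(k,1) + (-2)·C(k,2).
Continuing: …, -49, -64, -81, -100, …, v_{16} = -324.
Summing k = 0..16 (17 terms) gives -2108.

-2108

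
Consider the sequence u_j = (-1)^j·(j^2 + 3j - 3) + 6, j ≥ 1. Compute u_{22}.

553

(-1)^22 = 1; j^2 + 3j - 3 at j=22 is 547; so u_{22} = 553.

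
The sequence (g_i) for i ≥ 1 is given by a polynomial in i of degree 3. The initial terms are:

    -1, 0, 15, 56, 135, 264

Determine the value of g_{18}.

10080

1st diffs: 1, 15, 41, 79, 129.
2nd diffs: 14, 26, 38, 50.
3rd diffs: 12, 12, 12 (constant).
Newton forward-difference form: g_i = -1 + 1·C(i-1,1) + 14·C(i-1,2) + 12·C(i-1,3).
At i = 18: i-1 = 17, so g_{18} = -1 + 17 + 1904 + 8160 = 10080.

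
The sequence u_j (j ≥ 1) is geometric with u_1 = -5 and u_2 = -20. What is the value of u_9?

-327680

Common ratio r = 4.
u_j = (-5)·4^(j-1).
u_9 = (-5)·4^8 = -327680.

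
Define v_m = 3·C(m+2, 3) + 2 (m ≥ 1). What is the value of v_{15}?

2042

C(17, 3) = 680, so v_{15} = 2042.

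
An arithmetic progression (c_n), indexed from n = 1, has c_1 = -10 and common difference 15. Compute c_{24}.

335

c_n = -10 + (n - 1)·15.
c_{24} = -10 + 23·15 = 335.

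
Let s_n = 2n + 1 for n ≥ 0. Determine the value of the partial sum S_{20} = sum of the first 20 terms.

Over n = 0..19: Σn = 190.
Total = (2)·190 + (1)·20 = 400.

400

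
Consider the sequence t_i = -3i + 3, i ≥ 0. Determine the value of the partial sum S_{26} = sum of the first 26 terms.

-897

Over i = 0..25: Σi = 325.
Total = (-3)·325 + (3)·26 = -897.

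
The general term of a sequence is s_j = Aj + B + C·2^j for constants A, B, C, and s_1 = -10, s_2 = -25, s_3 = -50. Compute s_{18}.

-1310805

At j = 1, 2, 3: A + B + 2C = -10; 2A + B + 4C = -25; 3A + B + 8C = -50.
Subtracting the first from the second: A + 2C = -15.
Subtracting the second from the third: A + 4C = -25.
Solving: C = -5, A = -5, then B = 5.
Hence s_{18} = -5·18 + 5 + (-5)·262144 = -1310805.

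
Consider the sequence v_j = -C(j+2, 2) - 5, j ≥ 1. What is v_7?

-41

C(9, 2) = 36, so v_7 = -41.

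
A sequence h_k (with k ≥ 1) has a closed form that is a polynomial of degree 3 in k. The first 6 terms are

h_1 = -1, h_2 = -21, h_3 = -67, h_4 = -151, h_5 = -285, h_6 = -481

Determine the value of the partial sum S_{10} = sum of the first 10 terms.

1st diffs: -20, -46, -84, -134, -196.
2nd diffs: -26, -38, -50, -62.
3rd diffs: -12, -12, -12 (constant).
So h_k = -2k^3 - k^2 - 3k + 5.
Continuing: -751, -1107, -1561, -2125.
Summing k = 1..10 (10 terms) gives -6550.

-6550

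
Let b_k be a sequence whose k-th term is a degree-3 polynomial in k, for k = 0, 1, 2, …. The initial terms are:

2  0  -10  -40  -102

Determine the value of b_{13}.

-4080

1st diffs: -2, -10, -30, -62.
2nd diffs: -8, -20, -32.
3rd diffs: -12, -12 (constant).
Newton forward-difference form: b_k = 2 + (-2)·C(k,1) + (-8)·C(k,2) + (-12)·C(k,3).
At k = 13: k = 13, so b_{13} = 2 - 26 - 624 - 3432 = -4080.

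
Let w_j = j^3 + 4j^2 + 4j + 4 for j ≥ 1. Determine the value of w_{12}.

2356

w_{12} = 1·12^3 + 4·12^2 + 4·12 + 4 = 2356.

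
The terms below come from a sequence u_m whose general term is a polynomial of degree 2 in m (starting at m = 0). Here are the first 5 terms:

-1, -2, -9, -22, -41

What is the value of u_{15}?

1st diffs: -1, -7, -13, -19.
2nd diffs: -6, -6, -6 (constant).
So u_m = -3m^2 + 2m - 1.
Evaluating at m = 15 gives u_{15} = -646.

-646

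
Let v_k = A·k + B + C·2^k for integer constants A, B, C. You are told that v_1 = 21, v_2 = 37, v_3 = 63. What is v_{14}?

At k = 1, 2, 3: A + B + 2C = 21; 2A + B + 4C = 37; 3A + B + 8C = 63.
Subtracting the first from the second: A + 2C = 16.
Subtracting the second from the third: A + 4C = 26.
Solving: C = 5, A = 6, then B = 5.
Therefore v_{14} = 84 + 5 + 5·16384 = 82009.

82009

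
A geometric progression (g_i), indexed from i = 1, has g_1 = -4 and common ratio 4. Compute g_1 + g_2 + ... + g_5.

g_i = (-4)·4^(i-1).
S = (-4)·(4^5 - 1)/(4 - 1) = (-4)·(1024 - 1)/(3) = -1364.

-1364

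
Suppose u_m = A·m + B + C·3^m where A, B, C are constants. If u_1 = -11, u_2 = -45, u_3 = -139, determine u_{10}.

-295277

Plug in m = 1, 2, 3: A + B + 3C = -11; 2A + B + 9C = -45; 3A + B + 27C = -139.
Subtracting the first from the second: A + 6C = -34.
Subtracting the second from the third: A + 18C = -94.
Solving: C = -5, A = -4, then B = 8.
So u_m = -4·m + 8 + (-5)·3^m; at m=10 this is -295277.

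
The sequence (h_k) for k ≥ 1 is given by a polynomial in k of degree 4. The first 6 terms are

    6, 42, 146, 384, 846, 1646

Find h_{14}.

1st diffs: 36, 104, 238, 462, 800.
2nd diffs: 68, 134, 224, 338.
3rd diffs: 66, 90, 114.
4th diffs: 24, 24 (constant).
Newton forward-difference form: h_k = 6 + 36·C(k-1,1) + 68·C(k-1,2) + 66·C(k-1,3) + 24·C(k-1,4).
At k = 14: k-1 = 13, so h_{14} = 6 + 468 + 5304 + 18876 + 17160 = 41814.

41814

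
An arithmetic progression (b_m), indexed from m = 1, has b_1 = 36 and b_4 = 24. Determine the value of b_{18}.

Common difference d = (24 - 36) / (4 - 1) = -4.
b_m = 36 + (m - 1)·(-4).
b_{18} = 36 + 17·(-4) = -32.

-32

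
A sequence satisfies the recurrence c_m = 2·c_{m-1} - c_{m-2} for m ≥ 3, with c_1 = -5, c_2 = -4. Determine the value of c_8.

Compute successive terms:
c_3 = -3; c_4 = -2; c_5 = -1; c_6 = 0; c_7 = 1; c_8 = 2.
(Characteristic roots are 1 and 1.)

2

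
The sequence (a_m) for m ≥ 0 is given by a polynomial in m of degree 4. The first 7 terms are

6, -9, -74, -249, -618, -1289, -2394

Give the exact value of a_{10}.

-14634

1st diffs: -15, -65, -175, -369, -671, -1105.
2nd diffs: -50, -110, -194, -302, -434.
3rd diffs: -60, -84, -108, -132.
4th diffs: -24, -24, -24 (constant).
Newton forward-difference form: a_m = 6 + (-15)·C(m,1) + (-50)·C(m,2) + (-60)·C(m,3) + (-24)·C(m,4).
At m = 10: m = 10, so a_{10} = 6 - 150 - 2250 - 7200 - 5040 = -14634.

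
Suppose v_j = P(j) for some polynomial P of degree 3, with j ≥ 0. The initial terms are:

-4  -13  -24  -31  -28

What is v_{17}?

3651

1st diffs: -9, -11, -7, 3.
2nd diffs: -2, 4, 10.
3rd diffs: 6, 6 (constant).
Newton forward-difference form: v_j = -4 + (-9)·C(j,1) + (-2)·C(j,2) + 6·C(j,3).
At j = 17: j = 17, so v_{17} = -4 - 153 - 272 + 4080 = 3651.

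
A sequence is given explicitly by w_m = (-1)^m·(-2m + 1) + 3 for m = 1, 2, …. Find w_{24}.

(-1)^24 = 1; -2m + 1 at m=24 is -47; so w_{24} = -44.

-44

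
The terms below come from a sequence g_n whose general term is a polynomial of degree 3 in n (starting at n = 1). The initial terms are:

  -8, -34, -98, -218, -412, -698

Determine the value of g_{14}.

-8458

1st diffs: -26, -64, -120, -194, -286.
2nd diffs: -38, -56, -74, -92.
3rd diffs: -18, -18, -18 (constant).
Newton forward-difference form: g_n = -8 + (-26)·C(n-1,1) + (-38)·C(n-1,2) + (-18)·C(n-1,3).
At n = 14: n-1 = 13, so g_{14} = -8 - 338 - 2964 - 5148 = -8458.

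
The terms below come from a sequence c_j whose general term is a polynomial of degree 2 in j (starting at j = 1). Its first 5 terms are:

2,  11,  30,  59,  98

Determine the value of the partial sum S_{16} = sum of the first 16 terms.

6712

1st diffs: 9, 19, 29, 39.
2nd diffs: 10, 10, 10 (constant).
Newton forward-difference form: c_j = 2 + 9·C(j-1,1) + 10·C(j-1,2).
Continuing: …, 147, 206, 275, 354, …, c_{16} = 1187.
Summing j = 1..16 (16 terms) gives 6712.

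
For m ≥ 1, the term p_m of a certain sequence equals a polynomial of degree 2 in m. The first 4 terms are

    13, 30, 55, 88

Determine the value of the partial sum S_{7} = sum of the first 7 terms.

728

1st diffs: 17, 25, 33.
2nd diffs: 8, 8 (constant).
So p_m = 4m^2 + 5m + 4.
Continuing: 129, 178, 235.
Summing m = 1..7 (7 terms) gives 728.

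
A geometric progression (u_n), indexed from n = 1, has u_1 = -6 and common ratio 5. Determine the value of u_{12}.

u_n = (-6)·5^(n-1).
u_{12} = (-6)·5^11 = -292968750.

-292968750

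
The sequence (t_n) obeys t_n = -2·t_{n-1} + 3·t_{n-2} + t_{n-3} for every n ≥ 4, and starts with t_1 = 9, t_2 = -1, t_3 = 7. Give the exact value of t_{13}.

166251

Compute successive terms:
t_4 = -8  t_5 = 36  t_6 = -89  t_7 = 278  t_8 = -787  t_9 = 2319  t_{10} = -6721  t_{11} = 19612  t_{12} = -57068  t_{13} = 166251.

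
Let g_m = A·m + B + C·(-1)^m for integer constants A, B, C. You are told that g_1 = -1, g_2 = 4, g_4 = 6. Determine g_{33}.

31

Write the equations: A + B - C = -1; 2A + B + C = 4; 4A + B + C = 6.
Subtracting the first from the second: A + 2C = 5.
Subtracting the second from the third: 2A = 2.
Solving: C = 2, A = 1, then B = 0.
Therefore g_{33} = 33 + 0 + 2·(-1) = 31.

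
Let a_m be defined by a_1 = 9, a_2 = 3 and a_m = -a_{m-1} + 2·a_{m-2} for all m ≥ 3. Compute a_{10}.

Step forward from the initial values:
a_3 = 15;  a_4 = -9;  a_5 = 39;  a_6 = -57;  a_7 = 135;  a_8 = -249;  a_9 = 519;  a_{10} = -1017.
(Characteristic roots are 1 and -2.)

-1017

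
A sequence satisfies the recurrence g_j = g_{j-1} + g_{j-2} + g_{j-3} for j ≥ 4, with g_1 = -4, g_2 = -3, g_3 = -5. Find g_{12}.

-1444

Step forward from the initial values:
g_4 = -12, g_5 = -20, g_6 = -37, g_7 = -69, g_8 = -126, g_9 = -232, g_{10} = -427, g_{11} = -785, g_{12} = -1444.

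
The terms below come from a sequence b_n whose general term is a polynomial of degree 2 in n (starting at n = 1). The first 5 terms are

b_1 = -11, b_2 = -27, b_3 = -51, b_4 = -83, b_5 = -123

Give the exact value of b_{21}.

-1851

1st diffs: -16, -24, -32, -40.
2nd diffs: -8, -8, -8 (constant).
Newton forward-difference form: b_n = -11 + (-16)·C(n-1,1) + (-8)·C(n-1,2).
At n = 21: n-1 = 20, so b_{21} = -11 - 320 - 1520 = -1851.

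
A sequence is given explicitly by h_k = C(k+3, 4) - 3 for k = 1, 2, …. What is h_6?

C(9, 4) = 126, so h_6 = 123.

123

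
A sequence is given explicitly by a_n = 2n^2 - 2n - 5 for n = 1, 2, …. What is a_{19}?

679

a_{19} = 2·19^2 - 2·19 - 5 = 679.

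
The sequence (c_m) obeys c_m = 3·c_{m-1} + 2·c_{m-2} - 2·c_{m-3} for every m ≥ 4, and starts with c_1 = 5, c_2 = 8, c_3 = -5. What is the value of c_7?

-589

c_4 = -9, c_5 = -53, c_6 = -167, c_7 = -589.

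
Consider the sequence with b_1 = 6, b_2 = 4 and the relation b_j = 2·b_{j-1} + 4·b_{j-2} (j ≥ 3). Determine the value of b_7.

Compute successive terms:
b_3 = 32, b_4 = 80, b_5 = 288, b_6 = 896, b_7 = 2944.

2944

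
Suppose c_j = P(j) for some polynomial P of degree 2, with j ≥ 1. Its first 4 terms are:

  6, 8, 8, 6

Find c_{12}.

1st diffs: 2, 0, -2.
2nd diffs: -2, -2 (constant).
Newton forward-difference form: c_j = 6 + 2·C(j-1,1) + (-2)·C(j-1,2).
At j = 12: j-1 = 11, so c_{12} = 6 + 22 - 110 = -82.

-82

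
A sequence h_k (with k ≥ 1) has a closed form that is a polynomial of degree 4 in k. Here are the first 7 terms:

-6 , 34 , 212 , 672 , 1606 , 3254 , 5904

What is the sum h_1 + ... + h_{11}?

1st diffs: 40, 178, 460, 934, 1648, 2650.
2nd diffs: 138, 282, 474, 714, 1002.
3rd diffs: 144, 192, 240, 288.
4th diffs: 48, 48, 48 (constant).
Newton forward-difference form: h_k = -6 + 40·C(k-1,1) + 138·C(k-1,2) + 144·C(k-1,3) + 48·C(k-1,4).
Continuing: 9892, 15602, 23466, 33964.
Summing k = 1..11 (11 terms) gives 94600.

94600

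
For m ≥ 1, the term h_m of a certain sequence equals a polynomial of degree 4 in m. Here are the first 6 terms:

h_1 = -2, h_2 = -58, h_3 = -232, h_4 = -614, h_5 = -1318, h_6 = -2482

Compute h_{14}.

-52834

1st diffs: -56, -174, -382, -704, -1164.
2nd diffs: -118, -208, -322, -460.
3rd diffs: -90, -114, -138.
4th diffs: -24, -24 (constant).
So h_m = -m^4 - 5m^3 - 4m^2 + 6m + 2.
Evaluating at m = 14 gives h_{14} = -52834.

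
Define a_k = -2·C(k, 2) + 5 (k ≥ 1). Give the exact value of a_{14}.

C(14, 2) = 91, so a_{14} = -177.

-177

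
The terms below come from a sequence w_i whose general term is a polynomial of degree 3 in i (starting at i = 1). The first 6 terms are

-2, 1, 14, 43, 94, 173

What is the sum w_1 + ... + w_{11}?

1st diffs: 3, 13, 29, 51, 79.
2nd diffs: 10, 16, 22, 28.
3rd diffs: 6, 6, 6 (constant).
Newton forward-difference form: w_i = -2 + 3·C(i-1,1) + 10·C(i-1,2) + 6·C(i-1,3).
Continuing: …, 286, 439, 638, 889, …, w_{11} = 1198.
Summing i = 1..11 (11 terms) gives 3773.

3773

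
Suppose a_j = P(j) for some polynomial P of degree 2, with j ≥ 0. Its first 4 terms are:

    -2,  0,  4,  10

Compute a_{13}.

180

1st diffs: 2, 4, 6.
2nd diffs: 2, 2 (constant).
Newton forward-difference form: a_j = -2 + 2·C(j,1) + 2·C(j,2).
At j = 13: j = 13, so a_{13} = -2 + 26 + 156 = 180.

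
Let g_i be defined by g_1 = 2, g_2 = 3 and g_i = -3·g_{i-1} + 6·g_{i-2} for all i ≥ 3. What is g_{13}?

-2170233

g_3 = 3; g_4 = 9; g_5 = -9; …; g_{10} = 26001; g_{11} = -113481; g_{12} = 496449; g_{13} = -2170233.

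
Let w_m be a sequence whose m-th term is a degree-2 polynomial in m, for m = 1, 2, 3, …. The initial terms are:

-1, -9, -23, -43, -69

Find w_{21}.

-1301

1st diffs: -8, -14, -20, -26.
2nd diffs: -6, -6, -6 (constant).
So w_m = -3m^2 + m + 1.
Evaluating at m = 21 gives w_{21} = -1301.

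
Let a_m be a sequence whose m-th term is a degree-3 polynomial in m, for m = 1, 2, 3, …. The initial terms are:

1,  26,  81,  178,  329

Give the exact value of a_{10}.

1st diffs: 25, 55, 97, 151.
2nd diffs: 30, 42, 54.
3rd diffs: 12, 12 (constant).
Newton forward-difference form: a_m = 1 + 25·C(m-1,1) + 30·C(m-1,2) + 12·C(m-1,3).
At m = 10: m-1 = 9, so a_{10} = 1 + 225 + 1080 + 1008 = 2314.

2314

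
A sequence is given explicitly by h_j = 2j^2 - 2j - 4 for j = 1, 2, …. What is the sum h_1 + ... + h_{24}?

Over j = 1..24: Σj = 300, Σj² = 4900.
Total = (2)·4900 + (-2)·300 + (-4)·24 = 9104.

9104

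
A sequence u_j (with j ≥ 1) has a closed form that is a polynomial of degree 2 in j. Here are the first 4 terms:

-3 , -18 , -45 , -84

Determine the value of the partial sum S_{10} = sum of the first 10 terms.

1st diffs: -15, -27, -39.
2nd diffs: -12, -12 (constant).
Newton forward-difference form: u_j = -3 + (-15)·C(j-1,1) + (-12)·C(j-1,2).
Continuing: …, -135, -198, -273, -360, …, u_{10} = -570.
Summing j = 1..10 (10 terms) gives -2145.

-2145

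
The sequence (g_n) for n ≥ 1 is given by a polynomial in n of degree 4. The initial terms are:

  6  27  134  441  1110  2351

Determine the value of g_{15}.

97670

1st diffs: 21, 107, 307, 669, 1241.
2nd diffs: 86, 200, 362, 572.
3rd diffs: 114, 162, 210.
4th diffs: 48, 48 (constant).
Newton forward-difference form: g_n = 6 + 21·C(n-1,1) + 86·C(n-1,2) + 114·C(n-1,3) + 48·C(n-1,4).
At n = 15: n-1 = 14, so g_{15} = 6 + 294 + 7826 + 41496 + 48048 = 97670.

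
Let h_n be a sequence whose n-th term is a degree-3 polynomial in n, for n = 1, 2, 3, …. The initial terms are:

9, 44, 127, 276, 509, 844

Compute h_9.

2641

1st diffs: 35, 83, 149, 233, 335.
2nd diffs: 48, 66, 84, 102.
3rd diffs: 18, 18, 18 (constant).
Newton forward-difference form: h_n = 9 + 35·C(n-1,1) + 48·C(n-1,2) + 18·C(n-1,3).
At n = 9: n-1 = 8, so h_9 = 9 + 280 + 1344 + 1008 = 2641.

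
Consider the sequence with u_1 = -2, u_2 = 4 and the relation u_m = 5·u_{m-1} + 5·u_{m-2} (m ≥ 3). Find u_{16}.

Step forward from the initial values:
u_3 = 10; u_4 = 70; u_5 = 400; …; u_{13} = 553468750; u_{14} = 3240062500; u_{15} = 18967656250; u_{16} = 111038593750.

111038593750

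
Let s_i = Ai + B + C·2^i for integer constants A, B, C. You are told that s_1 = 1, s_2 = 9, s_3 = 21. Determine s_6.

At i = 1, 2, 3: A + B + 2C = 1; 2A + B + 4C = 9; 3A + B + 8C = 21.
Subtracting the first from the second: A + 2C = 8.
Subtracting the second from the third: A + 4C = 12.
Solving: C = 2, A = 4, then B = -7.
Hence s_6 = 4·6 + (-7) + 2·64 = 145.

145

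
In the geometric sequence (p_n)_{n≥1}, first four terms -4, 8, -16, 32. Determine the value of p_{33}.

Common ratio r = -2.
p_n = (-4)·(-2)^(n-1).
p_{33} = (-4)·(-2)^32 = -17179869184.

-17179869184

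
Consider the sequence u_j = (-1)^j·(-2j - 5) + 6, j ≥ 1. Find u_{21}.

53

(-1)^21 = -1; -2j - 5 at j=21 is -47; so u_{21} = 53.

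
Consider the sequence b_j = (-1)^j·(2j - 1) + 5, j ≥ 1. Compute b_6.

(-1)^6 = 1; 2j - 1 at j=6 is 11; so b_6 = 16.

16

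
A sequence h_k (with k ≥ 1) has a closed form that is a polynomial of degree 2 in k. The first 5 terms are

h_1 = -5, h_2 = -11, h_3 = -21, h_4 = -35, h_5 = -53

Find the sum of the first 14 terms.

1st diffs: -6, -10, -14, -18.
2nd diffs: -4, -4, -4 (constant).
So h_k = -2k^2 - 3.
Continuing: …, -75, -101, -131, -165, …, h_{14} = -395.
Summing k = 1..14 (14 terms) gives -2072.

-2072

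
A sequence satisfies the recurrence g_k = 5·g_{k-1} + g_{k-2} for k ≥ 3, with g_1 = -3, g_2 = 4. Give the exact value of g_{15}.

Applying the relation repeatedly:
g_3 = 17, g_4 = 89, g_5 = 462, …, g_{12} = 47025179, g_{13} = 244182117, g_{14} = 1267935764, g_{15} = 6583860937.

6583860937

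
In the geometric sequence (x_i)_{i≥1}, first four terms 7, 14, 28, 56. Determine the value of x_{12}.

Common ratio r = 2.
x_i = 7·2^(i-1).
x_{12} = 7·2^11 = 14336.

14336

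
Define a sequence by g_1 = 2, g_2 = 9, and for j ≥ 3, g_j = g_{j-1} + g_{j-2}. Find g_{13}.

Compute successive terms:
g_3 = 11;  g_4 = 20;  g_5 = 31;  …;  g_{10} = 348;  g_{11} = 563;  g_{12} = 911;  g_{13} = 1474.

1474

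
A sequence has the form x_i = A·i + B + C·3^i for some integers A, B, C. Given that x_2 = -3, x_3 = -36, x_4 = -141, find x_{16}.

-86093385

Write the equations: 2A + B + 9C = -3; 3A + B + 27C = -36; 4A + B + 81C = -141.
Subtracting the first from the second: A + 18C = -33.
Subtracting the second from the third: A + 54C = -105.
Solving: C = -2, A = 3, then B = 9.
Therefore x_{16} = 48 + 9 + (-2)·43046721 = -86093385.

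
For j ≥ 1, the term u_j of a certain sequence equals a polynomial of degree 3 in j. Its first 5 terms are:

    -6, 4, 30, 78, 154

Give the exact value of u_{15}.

3774

1st diffs: 10, 26, 48, 76.
2nd diffs: 16, 22, 28.
3rd diffs: 6, 6 (constant).
Newton forward-difference form: u_j = -6 + 10·C(j-1,1) + 16·C(j-1,2) + 6·C(j-1,3).
At j = 15: j-1 = 14, so u_{15} = -6 + 140 + 1456 + 2184 = 3774.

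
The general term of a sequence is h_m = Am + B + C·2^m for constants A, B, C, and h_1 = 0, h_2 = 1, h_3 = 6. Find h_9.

996

At m = 1, 2, 3: A + B + 2C = 0; 2A + B + 4C = 1; 3A + B + 8C = 6.
Subtracting the first from the second: A + 2C = 1.
Subtracting the second from the third: A + 4C = 5.
Solving: C = 2, A = -3, then B = -1.
Hence h_9 = -3·9 + (-1) + 2·512 = 996.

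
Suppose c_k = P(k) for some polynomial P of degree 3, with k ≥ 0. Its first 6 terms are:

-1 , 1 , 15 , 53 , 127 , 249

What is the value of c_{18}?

1st diffs: 2, 14, 38, 74, 122.
2nd diffs: 12, 24, 36, 48.
3rd diffs: 12, 12, 12 (constant).
So c_k = 2k^3 - 1.
Evaluating at k = 18 gives c_{18} = 11663.

11663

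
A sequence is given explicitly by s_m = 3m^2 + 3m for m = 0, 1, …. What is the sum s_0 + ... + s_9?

990

Over m = 0..9: Σm = 45, Σm² = 285.
Total = (3)·285 + (3)·45 = 990.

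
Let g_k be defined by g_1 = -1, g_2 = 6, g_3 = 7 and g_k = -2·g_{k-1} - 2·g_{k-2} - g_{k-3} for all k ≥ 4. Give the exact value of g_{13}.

-1

Applying the relation repeatedly:
g_4 = -25, g_5 = 30, g_6 = -17, g_7 = -1, g_8 = 6, g_9 = 7, g_{10} = -25, g_{11} = 30, g_{12} = -17, g_{13} = -1.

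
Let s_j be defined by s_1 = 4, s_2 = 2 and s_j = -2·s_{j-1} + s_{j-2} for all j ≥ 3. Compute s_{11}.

s_3 = 0  s_4 = 2  s_5 = -4  s_6 = 10  s_7 = -24  s_8 = 58  s_9 = -140  s_{10} = 338  s_{11} = -816.

-816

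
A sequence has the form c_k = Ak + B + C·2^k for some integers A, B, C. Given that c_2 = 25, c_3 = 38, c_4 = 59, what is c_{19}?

At k = 2, 3, 4: 2A + B + 4C = 25; 3A + B + 8C = 38; 4A + B + 16C = 59.
Subtracting the first from the second: A + 4C = 13.
Subtracting the second from the third: A + 8C = 21.
Solving: C = 2, A = 5, then B = 7.
Therefore c_{19} = 95 + 7 + 2·524288 = 1048678.

1048678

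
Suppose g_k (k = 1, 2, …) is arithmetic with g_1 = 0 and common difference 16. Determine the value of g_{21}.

g_k = 0 + (k - 1)·16.
g_{21} = 0 + 20·16 = 320.

320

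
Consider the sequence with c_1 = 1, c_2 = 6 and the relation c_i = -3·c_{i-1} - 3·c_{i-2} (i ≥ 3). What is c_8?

-162

Step forward from the initial values:
c_3 = -21;  c_4 = 45;  c_5 = -72;  c_6 = 81;  c_7 = -27;  c_8 = -162.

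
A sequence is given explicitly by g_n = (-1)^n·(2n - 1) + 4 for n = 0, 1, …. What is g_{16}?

35

(-1)^16 = 1; 2n - 1 at n=16 is 31; so g_{16} = 35.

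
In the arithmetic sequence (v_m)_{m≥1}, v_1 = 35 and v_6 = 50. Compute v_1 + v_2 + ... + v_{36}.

Common difference d = (50 - 35) / (6 - 1) = 3.
v_m = 35 + (m - 1)·3.
v_{36} = 140; S = 36·(35 + 140)/2 = 3150.

3150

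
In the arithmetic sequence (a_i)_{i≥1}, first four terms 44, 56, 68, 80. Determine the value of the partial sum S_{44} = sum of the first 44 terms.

Common difference d = 12.
a_i = 44 + (i - 1)·12.
a_{44} = 560; S = 44·(44 + 560)/2 = 13288.

13288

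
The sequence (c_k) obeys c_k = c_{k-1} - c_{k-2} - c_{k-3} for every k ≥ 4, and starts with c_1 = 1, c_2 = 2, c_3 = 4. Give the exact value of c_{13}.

-69

Step forward from the initial values:
c_4 = 1; c_5 = -5; c_6 = -10; c_7 = -6; c_8 = 9; c_9 = 25; c_{10} = 22; c_{11} = -12; c_{12} = -59; c_{13} = -69.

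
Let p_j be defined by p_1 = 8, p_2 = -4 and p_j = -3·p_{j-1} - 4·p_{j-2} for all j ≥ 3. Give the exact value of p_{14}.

p_3 = -20;  p_4 = 76;  p_5 = -148;  …;  p_{11} = -212;  p_{12} = 13900;  p_{13} = -40852;  p_{14} = 66956.

66956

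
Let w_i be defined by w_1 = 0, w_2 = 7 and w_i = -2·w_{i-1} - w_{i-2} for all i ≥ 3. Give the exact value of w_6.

w_3 = -14; w_4 = 21; w_5 = -28; w_6 = 35.
(Characteristic roots are -1 and -1.)

35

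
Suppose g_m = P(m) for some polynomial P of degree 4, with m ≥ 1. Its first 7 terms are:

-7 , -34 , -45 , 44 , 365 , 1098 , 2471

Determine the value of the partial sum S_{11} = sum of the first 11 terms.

50974

1st diffs: -27, -11, 89, 321, 733, 1373.
2nd diffs: 16, 100, 232, 412, 640.
3rd diffs: 84, 132, 180, 228.
4th diffs: 48, 48, 48 (constant).
Newton forward-difference form: g_m = -7 + (-27)·C(m-1,1) + 16·C(m-1,2) + 84·C(m-1,3) + 48·C(m-1,4).
Continuing: 4760, 8289, 13430, 20603.
Summing m = 1..11 (11 terms) gives 50974.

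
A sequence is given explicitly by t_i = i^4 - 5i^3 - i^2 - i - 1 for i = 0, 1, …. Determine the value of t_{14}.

24485

t_{14} = 1·14^4 - 5·14^3 - 1·14^2 - 1·14 - 1 = 24485.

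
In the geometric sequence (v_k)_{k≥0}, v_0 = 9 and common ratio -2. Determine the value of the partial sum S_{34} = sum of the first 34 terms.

v_k = 9·(-2)^(k-0).
S = 9·((-2)^34 - 1)/(-2 - 1) = 9·(17179869184 - 1)/(-3) = -51539607549.

-51539607549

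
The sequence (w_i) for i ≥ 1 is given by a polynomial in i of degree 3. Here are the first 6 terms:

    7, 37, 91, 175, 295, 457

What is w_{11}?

2107

1st diffs: 30, 54, 84, 120, 162.
2nd diffs: 24, 30, 36, 42.
3rd diffs: 6, 6, 6 (constant).
Newton forward-difference form: w_i = 7 + 30·C(i-1,1) + 24·C(i-1,2) + 6·C(i-1,3).
At i = 11: i-1 = 10, so w_{11} = 7 + 300 + 1080 + 720 = 2107.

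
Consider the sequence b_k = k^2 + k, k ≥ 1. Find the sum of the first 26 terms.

Over k = 1..26: Σk = 351, Σk² = 6201.
Total = (1)·6201 + (1)·351 = 6552.

6552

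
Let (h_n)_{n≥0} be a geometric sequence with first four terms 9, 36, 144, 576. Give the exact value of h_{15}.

Common ratio r = 4.
h_n = 9·4^(n-0).
h_{15} = 9·4^15 = 9663676416.

9663676416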